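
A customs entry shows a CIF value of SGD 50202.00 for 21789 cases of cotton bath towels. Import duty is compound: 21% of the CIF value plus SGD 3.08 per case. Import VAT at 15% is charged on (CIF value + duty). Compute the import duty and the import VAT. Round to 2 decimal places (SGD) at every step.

Import duty: SGD 77652.54; import VAT: SGD 19178.18

Ad valorem component: 50202.00 × 21% = 10542.42
Specific component: 21789 × 3.08 = 67110.12
Import duty = 10542.42 + 67110.12 = 77652.54
VAT base = CIF + duty = 50202.00 + 77652.54 = 127854.54
Import VAT = 127854.54 × 15% = 19178.18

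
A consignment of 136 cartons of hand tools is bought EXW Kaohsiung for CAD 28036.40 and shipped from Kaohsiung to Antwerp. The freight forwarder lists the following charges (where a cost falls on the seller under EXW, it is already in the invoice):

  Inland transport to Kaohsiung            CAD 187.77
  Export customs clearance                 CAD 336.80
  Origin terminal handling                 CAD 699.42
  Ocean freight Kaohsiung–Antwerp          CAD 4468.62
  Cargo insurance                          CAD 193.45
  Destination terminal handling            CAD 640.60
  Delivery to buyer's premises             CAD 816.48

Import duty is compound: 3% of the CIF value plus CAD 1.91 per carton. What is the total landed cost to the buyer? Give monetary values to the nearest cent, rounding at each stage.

Total landed cost: CAD 36656.97

EXW: the seller makes goods available at their premises; the buyer bears all onward costs.
CIF value = EXW price + inland to port + export clearance + origin terminal + freight + insurance = 28036.40 + 187.77 + 336.80 + 699.42 + 4468.62 + 193.45 = 33922.46
Ad valorem component: 33922.46 × 3% = 1017.67
Specific component: 136 × 1.91 = 259.76
Import duty = 1017.67 + 259.76 = 1277.43
Buyer bears: inland to port 187.77 + export clearance 336.80 + origin terminal 699.42 + freight 4468.62 + insurance 193.45 + destination terminal 640.60 + delivery 816.48 + duty 1277.43 = 8620.57
Landed cost = invoice 28036.40 + 8620.57 = 36656.97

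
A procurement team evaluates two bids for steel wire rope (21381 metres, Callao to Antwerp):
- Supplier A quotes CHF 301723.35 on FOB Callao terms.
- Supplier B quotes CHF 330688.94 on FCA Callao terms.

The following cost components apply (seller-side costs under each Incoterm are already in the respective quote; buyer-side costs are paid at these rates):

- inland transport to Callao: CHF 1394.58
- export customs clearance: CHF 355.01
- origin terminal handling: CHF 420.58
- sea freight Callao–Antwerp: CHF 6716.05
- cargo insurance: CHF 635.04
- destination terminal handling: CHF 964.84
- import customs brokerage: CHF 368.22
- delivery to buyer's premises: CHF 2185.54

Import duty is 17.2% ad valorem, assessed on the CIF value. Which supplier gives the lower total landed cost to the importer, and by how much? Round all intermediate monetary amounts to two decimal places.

Supplier A (FOB):
CIF value = FOB price + freight + insurance = 301723.35 + 6716.05 + 635.04 = 309074.44
Import duty = 309074.44 × 17.2% = 53160.80
Buyer bears (A): 6716.05 + 635.04 + 964.84 + 368.22 + 2185.54 = 10869.69
Landed cost (A) = invoice 301723.35 + 10869.69 + duty 53160.80 = 365753.84
Supplier B (FCA):
CIF value = FCA price + origin terminal + freight + insurance = 330688.94 + 420.58 + 6716.05 + 635.04 = 338460.61
Import duty = 338460.61 × 17.2% = 58215.22
Buyer bears (B): 420.58 + 6716.05 + 635.04 + 964.84 + 368.22 + 2185.54 = 11290.27
Landed cost (B) = invoice 330688.94 + 11290.27 + duty 58215.22 = 400194.43
Difference = |365753.84 − 400194.43| = 34440.59

Supplier A is cheaper by CHF 34440.59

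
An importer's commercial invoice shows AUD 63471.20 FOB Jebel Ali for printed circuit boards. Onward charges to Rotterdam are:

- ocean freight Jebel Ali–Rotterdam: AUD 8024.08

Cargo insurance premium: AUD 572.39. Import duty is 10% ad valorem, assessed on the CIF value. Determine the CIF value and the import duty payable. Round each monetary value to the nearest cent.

CIF = FOB price + freight + insurance
CIF = 63471.20 + 8024.08 + 572.39 = 72067.67
Import duty = 72067.67 × 10% = 7206.77

CIF value: AUD 72067.67; import duty: AUD 7206.77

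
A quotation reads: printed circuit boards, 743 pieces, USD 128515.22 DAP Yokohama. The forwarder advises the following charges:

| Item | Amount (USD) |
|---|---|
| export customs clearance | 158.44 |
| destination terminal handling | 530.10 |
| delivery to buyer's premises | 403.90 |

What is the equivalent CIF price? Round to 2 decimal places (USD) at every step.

CIF price: USD 127581.22

Not relevant to the conversion: export clearance — on the seller under both DAP and CIF; already in the DAP price and stays in the CIF price.
From DAP to CIF, the seller no longer bears: destination terminal, delivery.
CIF price = 128515.22 − 530.10 − 403.90 = 127581.22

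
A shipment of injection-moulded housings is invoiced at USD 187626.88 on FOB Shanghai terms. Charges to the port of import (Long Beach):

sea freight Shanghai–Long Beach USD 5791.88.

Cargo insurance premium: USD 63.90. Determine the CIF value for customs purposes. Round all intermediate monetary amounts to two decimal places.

CIF = FOB price + freight + insurance
CIF = 187626.88 + 5791.88 + 63.90 = 193482.66

CIF value: USD 193482.66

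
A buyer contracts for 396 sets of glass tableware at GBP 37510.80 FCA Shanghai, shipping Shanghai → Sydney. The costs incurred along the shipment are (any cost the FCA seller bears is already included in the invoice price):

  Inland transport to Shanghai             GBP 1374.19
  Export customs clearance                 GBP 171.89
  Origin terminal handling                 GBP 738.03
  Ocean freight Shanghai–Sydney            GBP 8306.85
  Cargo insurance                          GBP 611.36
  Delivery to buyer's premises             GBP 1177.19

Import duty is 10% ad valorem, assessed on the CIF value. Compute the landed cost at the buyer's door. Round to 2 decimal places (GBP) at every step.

FCA: the seller delivers export-cleared goods to the carrier; the buyer bears costs from that point.
Already in the invoice (seller's account under FCA): inland to port, export clearance — exclude.
CIF value = FCA price + origin terminal + freight + insurance = 37510.80 + 738.03 + 8306.85 + 611.36 = 47167.04
Import duty = 47167.04 × 10% = 4716.70
Buyer bears: origin terminal 738.03 + freight 8306.85 + insurance 611.36 + delivery 1177.19 + duty 4716.70 = 15550.13
Landed cost = invoice 37510.80 + 15550.13 = 53060.93

Total landed cost: GBP 53060.93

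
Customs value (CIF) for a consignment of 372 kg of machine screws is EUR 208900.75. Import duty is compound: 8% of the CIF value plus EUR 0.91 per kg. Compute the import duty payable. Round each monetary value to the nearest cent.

Import duty: EUR 17050.58

Ad valorem component: 208900.75 × 8% = 16712.06
Specific component: 372 × 0.91 = 338.52
Import duty = 16712.06 + 338.52 = 17050.58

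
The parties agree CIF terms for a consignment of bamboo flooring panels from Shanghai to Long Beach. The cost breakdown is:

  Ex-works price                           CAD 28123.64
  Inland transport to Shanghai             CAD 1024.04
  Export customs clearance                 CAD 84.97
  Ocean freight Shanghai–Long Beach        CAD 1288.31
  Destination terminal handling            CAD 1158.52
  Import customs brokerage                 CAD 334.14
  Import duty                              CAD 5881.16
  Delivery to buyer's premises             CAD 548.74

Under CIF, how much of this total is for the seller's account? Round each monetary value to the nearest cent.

Seller's account: CAD 30520.96

CIF: the seller pays costs through ocean freight and marine insurance to the destination port.
Seller's account: goods 28123.64 + inland to port 1024.04 + export clearance 84.97 + freight 1288.31 = 30520.96
Buyer's account: destination terminal 1158.52 + brokerage 334.14 + duty 5881.16 + delivery 548.74 = 7922.56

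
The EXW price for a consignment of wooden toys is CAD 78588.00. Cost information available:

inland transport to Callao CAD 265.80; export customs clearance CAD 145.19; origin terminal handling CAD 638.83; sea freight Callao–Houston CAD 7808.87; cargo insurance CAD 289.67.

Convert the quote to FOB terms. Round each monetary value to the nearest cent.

FOB price: CAD 79637.82

Not relevant to the conversion: freight, insurance — on the buyer under both terms; not part of either seller's price.
From EXW to FOB, the seller additionally bears: inland to port, export clearance, origin terminal.
FOB price = 78588.00 + 265.80 + 145.19 + 638.83 = 79637.82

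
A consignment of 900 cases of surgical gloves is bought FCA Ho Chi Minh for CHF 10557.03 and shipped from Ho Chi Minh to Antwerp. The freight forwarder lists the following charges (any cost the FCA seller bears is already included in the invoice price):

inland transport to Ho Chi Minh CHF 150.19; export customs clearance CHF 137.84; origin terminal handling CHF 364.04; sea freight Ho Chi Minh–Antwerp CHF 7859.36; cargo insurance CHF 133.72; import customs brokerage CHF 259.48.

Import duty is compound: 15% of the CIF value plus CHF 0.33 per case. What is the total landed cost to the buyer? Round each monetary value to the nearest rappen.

FCA: the seller delivers export-cleared goods to the carrier; the buyer bears costs from that point.
Already in the invoice (seller's account under FCA): inland to port, export clearance — exclude.
CIF value = FCA price + origin terminal + freight + insurance = 10557.03 + 364.04 + 7859.36 + 133.72 = 18914.15
Ad valorem component: 18914.15 × 15% = 2837.12
Specific component: 900 × 0.33 = 297.00
Import duty = 2837.12 + 297.00 = 3134.12
Buyer bears: origin terminal 364.04 + freight 7859.36 + insurance 133.72 + brokerage 259.48 + duty 3134.12 = 11750.72
Landed cost = invoice 10557.03 + 11750.72 = 22307.75

Total landed cost: CHF 22307.75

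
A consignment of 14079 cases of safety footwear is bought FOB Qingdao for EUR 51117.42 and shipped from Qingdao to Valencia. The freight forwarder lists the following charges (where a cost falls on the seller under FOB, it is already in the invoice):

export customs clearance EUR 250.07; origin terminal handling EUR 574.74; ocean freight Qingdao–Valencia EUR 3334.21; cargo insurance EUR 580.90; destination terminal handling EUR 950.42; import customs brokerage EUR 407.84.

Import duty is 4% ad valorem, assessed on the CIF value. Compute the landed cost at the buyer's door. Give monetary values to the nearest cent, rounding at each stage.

FOB: the seller bears costs until goods are on board at the origin port; the buyer bears freight, insurance and all costs thereafter.
Already in the invoice (seller's account under FOB): export clearance, origin terminal — exclude.
CIF value = FOB price + freight + insurance = 51117.42 + 3334.21 + 580.90 = 55032.53
Import duty = 55032.53 × 4% = 2201.30
Buyer bears: freight 3334.21 + insurance 580.90 + destination terminal 950.42 + brokerage 407.84 + duty 2201.30 = 7474.67
Landed cost = invoice 51117.42 + 7474.67 = 58592.09

Total landed cost: EUR 58592.09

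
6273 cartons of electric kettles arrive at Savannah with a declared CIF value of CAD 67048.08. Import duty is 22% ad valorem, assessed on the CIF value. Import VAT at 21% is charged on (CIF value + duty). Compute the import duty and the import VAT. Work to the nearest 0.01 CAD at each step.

Import duty: CAD 14750.58; import VAT: CAD 17177.72

Import duty = 67048.08 × 22% = 14750.58
VAT base = CIF + duty = 67048.08 + 14750.58 = 81798.66
Import VAT = 81798.66 × 21% = 17177.72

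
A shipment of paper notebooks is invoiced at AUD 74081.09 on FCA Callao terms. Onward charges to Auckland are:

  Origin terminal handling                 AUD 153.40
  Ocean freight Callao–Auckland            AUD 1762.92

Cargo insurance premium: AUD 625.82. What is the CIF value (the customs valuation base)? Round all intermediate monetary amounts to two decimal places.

CIF value: AUD 76623.23

CIF = FCA price + pre-shipment costs + freight + insurance
CIF = 74081.09 + 153.40 + 1762.92 + 625.82 = 76623.23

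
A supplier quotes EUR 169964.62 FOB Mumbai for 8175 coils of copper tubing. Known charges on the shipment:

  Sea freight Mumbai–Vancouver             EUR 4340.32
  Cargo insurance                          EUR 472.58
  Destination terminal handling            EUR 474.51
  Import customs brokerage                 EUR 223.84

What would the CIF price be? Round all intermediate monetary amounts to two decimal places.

Not relevant to the conversion: destination terminal, brokerage — on the buyer under both terms; not part of either seller's price.
From FOB to CIF, the seller additionally bears: freight, insurance.
CIF price = 169964.62 + 4340.32 + 472.58 = 174777.52

CIF price: EUR 174777.52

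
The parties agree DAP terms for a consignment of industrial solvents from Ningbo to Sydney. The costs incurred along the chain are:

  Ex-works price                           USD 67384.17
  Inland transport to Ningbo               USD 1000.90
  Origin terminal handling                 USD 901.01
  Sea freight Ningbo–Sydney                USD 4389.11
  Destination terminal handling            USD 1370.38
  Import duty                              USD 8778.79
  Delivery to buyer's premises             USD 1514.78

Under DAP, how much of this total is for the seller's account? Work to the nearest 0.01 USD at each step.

DAP: the seller bears all costs to the named destination except import duty and clearance.
Seller's account: goods 67384.17 + inland to port 1000.90 + origin terminal 901.01 + freight 4389.11 + destination terminal 1370.38 + delivery 1514.78 = 76560.35
Buyer's account: duty 8778.79 = 8778.79

Seller's account: USD 76560.35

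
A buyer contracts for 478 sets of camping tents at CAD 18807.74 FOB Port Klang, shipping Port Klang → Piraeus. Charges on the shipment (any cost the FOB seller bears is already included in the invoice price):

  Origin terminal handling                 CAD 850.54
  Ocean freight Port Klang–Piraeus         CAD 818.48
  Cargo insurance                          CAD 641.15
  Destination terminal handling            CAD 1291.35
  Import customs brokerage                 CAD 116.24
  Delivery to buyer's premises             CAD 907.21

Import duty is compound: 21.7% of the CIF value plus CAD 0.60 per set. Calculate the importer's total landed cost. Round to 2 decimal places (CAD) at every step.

FOB: the seller bears costs until goods are on board at the origin port; the buyer bears freight, insurance and all costs thereafter.
Already in the invoice (seller's account under FOB): origin terminal — exclude.
CIF value = FOB price + freight + insurance = 18807.74 + 818.48 + 641.15 = 20267.37
Ad valorem component: 20267.37 × 21.7% = 4398.02
Specific component: 478 × 0.60 = 286.80
Import duty = 4398.02 + 286.80 = 4684.82
Buyer bears: freight 818.48 + insurance 641.15 + destination terminal 1291.35 + brokerage 116.24 + delivery 907.21 + duty 4684.82 = 8459.25
Landed cost = invoice 18807.74 + 8459.25 = 27266.99

Total landed cost: CAD 27266.99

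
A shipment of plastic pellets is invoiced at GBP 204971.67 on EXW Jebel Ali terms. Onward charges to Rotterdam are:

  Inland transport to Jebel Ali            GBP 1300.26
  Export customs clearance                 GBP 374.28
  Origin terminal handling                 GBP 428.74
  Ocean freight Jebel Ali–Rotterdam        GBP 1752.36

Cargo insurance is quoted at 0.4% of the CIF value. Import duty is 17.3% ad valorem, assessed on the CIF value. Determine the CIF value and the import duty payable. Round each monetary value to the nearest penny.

Let C be the CIF value. C = EXW price + pre-shipment costs + freight + 0.4% × C
C − 0.4% × C = 204971.67 + 1300.26 + 374.28 + 428.74 + 1752.36
0.996 × C = 208827.31
C = 208827.31 / 0.996 = 209665.97
Insurance premium = 0.4% × 209665.97 = 838.66
Import duty = 209665.97 × 17.3% = 36272.21

CIF value: GBP 209665.97; import duty: GBP 36272.21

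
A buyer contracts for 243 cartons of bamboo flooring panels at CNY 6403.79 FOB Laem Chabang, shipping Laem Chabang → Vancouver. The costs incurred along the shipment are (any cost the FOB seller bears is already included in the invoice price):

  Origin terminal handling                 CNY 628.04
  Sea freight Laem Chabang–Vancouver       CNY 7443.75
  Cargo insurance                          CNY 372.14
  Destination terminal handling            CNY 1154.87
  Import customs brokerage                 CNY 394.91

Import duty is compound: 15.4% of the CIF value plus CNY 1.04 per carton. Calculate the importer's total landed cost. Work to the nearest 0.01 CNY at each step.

FOB: the seller bears costs until goods are on board at the origin port; the buyer bears freight, insurance and all costs thereafter.
Already in the invoice (seller's account under FOB): origin terminal — exclude.
CIF value = FOB price + freight + insurance = 6403.79 + 7443.75 + 372.14 = 14219.68
Ad valorem component: 14219.68 × 15.4% = 2189.83
Specific component: 243 × 1.04 = 252.72
Import duty = 2189.83 + 252.72 = 2442.55
Buyer bears: freight 7443.75 + insurance 372.14 + destination terminal 1154.87 + brokerage 394.91 + duty 2442.55 = 11808.22
Landed cost = invoice 6403.79 + 11808.22 = 18212.01

Total landed cost: CNY 18212.01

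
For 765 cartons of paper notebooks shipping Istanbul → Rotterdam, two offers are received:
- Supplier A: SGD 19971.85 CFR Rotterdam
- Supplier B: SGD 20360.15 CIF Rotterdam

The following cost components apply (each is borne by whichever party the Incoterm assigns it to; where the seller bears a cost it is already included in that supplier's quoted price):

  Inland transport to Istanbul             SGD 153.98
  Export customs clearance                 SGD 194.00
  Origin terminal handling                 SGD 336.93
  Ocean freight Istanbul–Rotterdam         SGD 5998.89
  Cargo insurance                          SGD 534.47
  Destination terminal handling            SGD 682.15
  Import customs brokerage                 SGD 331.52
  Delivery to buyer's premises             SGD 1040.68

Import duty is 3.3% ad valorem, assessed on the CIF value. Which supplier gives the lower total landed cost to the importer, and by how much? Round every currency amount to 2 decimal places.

Supplier A (CFR):
CIF value = CFR price + insurance = 19971.85 + 534.47 = 20506.32
Import duty = 20506.32 × 3.3% = 676.71
Buyer bears (A): 534.47 + 682.15 + 331.52 + 1040.68 = 2588.82
Landed cost (A) = invoice 19971.85 + 2588.82 + duty 676.71 = 23237.38
Supplier B (CIF):
The CIF price already equals the CIF value: 20360.15
Import duty = 20360.15 × 3.3% = 671.88
Buyer bears (B): 682.15 + 331.52 + 1040.68 = 2054.35
Landed cost (B) = invoice 20360.15 + 2054.35 + duty 671.88 = 23086.38
Difference = |23237.38 − 23086.38| = 151.00

Supplier B is cheaper by SGD 151.00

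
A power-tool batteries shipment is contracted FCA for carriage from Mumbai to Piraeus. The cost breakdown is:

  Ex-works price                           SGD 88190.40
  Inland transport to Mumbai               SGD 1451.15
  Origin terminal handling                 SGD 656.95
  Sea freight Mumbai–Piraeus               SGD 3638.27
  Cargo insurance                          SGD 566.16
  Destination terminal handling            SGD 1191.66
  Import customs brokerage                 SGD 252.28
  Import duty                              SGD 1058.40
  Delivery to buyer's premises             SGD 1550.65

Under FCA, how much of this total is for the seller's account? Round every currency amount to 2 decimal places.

Seller's account: SGD 89641.55

FCA: the seller delivers export-cleared goods to the carrier; the buyer bears costs from that point.
Seller's account: goods 88190.40 + inland to port 1451.15 = 89641.55
Buyer's account: origin terminal 656.95 + freight 3638.27 + insurance 566.16 + destination terminal 1191.66 + brokerage 252.28 + duty 1058.40 + delivery 1550.65 = 8914.37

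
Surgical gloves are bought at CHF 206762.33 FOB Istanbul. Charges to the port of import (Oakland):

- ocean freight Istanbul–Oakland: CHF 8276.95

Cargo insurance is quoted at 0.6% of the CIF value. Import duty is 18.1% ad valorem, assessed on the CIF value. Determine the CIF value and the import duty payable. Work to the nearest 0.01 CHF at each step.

CIF value: CHF 216337.30; import duty: CHF 39157.05

Let C be the CIF value. C = FOB price + freight + 0.6% × C
C − 0.6% × C = 206762.33 + 8276.95
0.994 × C = 215039.28
C = 215039.28 / 0.994 = 216337.30
Insurance premium = 0.6% × 216337.30 = 1298.02
Import duty = 216337.30 × 18.1% = 39157.05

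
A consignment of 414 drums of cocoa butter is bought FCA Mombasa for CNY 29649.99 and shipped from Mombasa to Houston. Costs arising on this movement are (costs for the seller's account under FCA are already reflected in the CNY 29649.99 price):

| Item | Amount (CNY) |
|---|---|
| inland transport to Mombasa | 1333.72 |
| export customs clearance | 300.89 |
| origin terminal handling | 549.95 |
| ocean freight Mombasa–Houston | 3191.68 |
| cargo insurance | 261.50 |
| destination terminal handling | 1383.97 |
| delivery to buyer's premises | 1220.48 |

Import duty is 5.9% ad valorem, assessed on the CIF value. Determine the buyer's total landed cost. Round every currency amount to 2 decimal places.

FCA: the seller delivers export-cleared goods to the carrier; the buyer bears costs from that point.
Already in the invoice (seller's account under FCA): inland to port, export clearance — exclude.
CIF value = FCA price + origin terminal + freight + insurance = 29649.99 + 549.95 + 3191.68 + 261.50 = 33653.12
Import duty = 33653.12 × 5.9% = 1985.53
Buyer bears: origin terminal 549.95 + freight 3191.68 + insurance 261.50 + destination terminal 1383.97 + delivery 1220.48 + duty 1985.53 = 8593.11
Landed cost = invoice 29649.99 + 8593.11 = 38243.10

Total landed cost: CNY 38243.10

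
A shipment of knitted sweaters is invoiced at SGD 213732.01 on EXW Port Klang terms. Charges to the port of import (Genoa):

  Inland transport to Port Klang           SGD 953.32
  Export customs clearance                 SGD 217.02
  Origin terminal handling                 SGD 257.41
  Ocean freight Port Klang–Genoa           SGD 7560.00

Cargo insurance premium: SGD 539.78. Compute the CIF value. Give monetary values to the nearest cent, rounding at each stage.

CIF = EXW price + pre-shipment costs + freight + insurance
CIF = 213732.01 + 953.32 + 217.02 + 257.41 + 7560.00 + 539.78 = 223259.54

CIF value: SGD 223259.54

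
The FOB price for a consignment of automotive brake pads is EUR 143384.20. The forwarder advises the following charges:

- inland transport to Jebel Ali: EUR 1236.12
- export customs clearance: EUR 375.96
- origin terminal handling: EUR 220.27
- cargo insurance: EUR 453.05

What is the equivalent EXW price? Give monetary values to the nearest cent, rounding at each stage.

Not relevant to the conversion: insurance — on the buyer under both terms; not part of either seller's price.
From FOB to EXW, the seller no longer bears: inland to port, export clearance, origin terminal.
EXW price = 143384.20 − 1236.12 − 375.96 − 220.27 = 141551.85

EXW price: EUR 141551.85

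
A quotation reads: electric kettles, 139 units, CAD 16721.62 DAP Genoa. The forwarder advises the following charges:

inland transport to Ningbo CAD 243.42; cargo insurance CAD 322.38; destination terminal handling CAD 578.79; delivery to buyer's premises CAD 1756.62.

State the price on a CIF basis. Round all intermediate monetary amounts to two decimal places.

CIF price: CAD 14386.21

Not relevant to the conversion: inland to port, insurance — on the seller under both DAP and CIF; already in the DAP price and stays in the CIF price.
From DAP to CIF, the seller no longer bears: destination terminal, delivery.
CIF price = 16721.62 − 578.79 − 1756.62 = 14386.21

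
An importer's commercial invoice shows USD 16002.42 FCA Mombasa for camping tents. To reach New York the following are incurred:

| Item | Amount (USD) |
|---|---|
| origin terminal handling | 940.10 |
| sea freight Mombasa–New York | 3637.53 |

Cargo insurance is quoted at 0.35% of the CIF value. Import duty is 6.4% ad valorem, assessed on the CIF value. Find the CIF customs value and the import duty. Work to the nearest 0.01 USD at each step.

Let C be the CIF value. C = FCA price + pre-shipment costs + freight + 0.35% × C
C − 0.35% × C = 16002.42 + 940.10 + 3637.53
0.9965 × C = 20580.05
C = 20580.05 / 0.9965 = 20652.33
Insurance premium = 0.35% × 20652.33 = 72.28
Import duty = 20652.33 × 6.4% = 1321.75

CIF value: USD 20652.33; import duty: USD 1321.75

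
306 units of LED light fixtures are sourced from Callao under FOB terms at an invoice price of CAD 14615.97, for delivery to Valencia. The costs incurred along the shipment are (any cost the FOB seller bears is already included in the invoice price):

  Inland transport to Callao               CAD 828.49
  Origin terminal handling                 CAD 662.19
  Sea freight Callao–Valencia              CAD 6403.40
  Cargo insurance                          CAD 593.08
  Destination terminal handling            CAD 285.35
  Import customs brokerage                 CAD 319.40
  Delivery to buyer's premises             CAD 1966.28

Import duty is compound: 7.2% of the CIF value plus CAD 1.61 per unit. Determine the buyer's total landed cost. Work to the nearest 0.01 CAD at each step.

FOB: the seller bears costs until goods are on board at the origin port; the buyer bears freight, insurance and all costs thereafter.
Already in the invoice (seller's account under FOB): inland to port, origin terminal — exclude.
CIF value = FOB price + freight + insurance = 14615.97 + 6403.40 + 593.08 = 21612.45
Ad valorem component: 21612.45 × 7.2% = 1556.10
Specific component: 306 × 1.61 = 492.66
Import duty = 1556.10 + 492.66 = 2048.76
Buyer bears: freight 6403.40 + insurance 593.08 + destination terminal 285.35 + brokerage 319.40 + delivery 1966.28 + duty 2048.76 = 11616.27
Landed cost = invoice 14615.97 + 11616.27 = 26232.24

Total landed cost: CAD 26232.24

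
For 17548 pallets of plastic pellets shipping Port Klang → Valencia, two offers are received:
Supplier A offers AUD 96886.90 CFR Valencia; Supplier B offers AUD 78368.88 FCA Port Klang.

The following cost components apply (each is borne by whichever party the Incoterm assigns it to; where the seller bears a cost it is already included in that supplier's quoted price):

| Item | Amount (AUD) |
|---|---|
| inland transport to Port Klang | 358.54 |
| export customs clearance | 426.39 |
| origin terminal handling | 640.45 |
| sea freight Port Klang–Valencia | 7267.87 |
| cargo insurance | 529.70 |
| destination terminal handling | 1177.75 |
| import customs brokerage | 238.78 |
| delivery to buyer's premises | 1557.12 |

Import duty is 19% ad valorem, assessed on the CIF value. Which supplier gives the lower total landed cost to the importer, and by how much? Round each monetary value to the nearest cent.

Supplier A (CFR):
CIF value = CFR price + insurance = 96886.90 + 529.70 = 97416.60
Import duty = 97416.60 × 19% = 18509.15
Buyer bears (A): 529.70 + 1177.75 + 238.78 + 1557.12 = 3503.35
Landed cost (A) = invoice 96886.90 + 3503.35 + duty 18509.15 = 118899.40
Supplier B (FCA):
CIF value = FCA price + origin terminal + freight + insurance = 78368.88 + 640.45 + 7267.87 + 529.70 = 86806.90
Import duty = 86806.90 × 19% = 16493.31
Buyer bears (B): 640.45 + 7267.87 + 529.70 + 1177.75 + 238.78 + 1557.12 = 11411.67
Landed cost (B) = invoice 78368.88 + 11411.67 + duty 16493.31 = 106273.86
Difference = |118899.40 − 106273.86| = 12625.54

Supplier B is cheaper by AUD 12625.54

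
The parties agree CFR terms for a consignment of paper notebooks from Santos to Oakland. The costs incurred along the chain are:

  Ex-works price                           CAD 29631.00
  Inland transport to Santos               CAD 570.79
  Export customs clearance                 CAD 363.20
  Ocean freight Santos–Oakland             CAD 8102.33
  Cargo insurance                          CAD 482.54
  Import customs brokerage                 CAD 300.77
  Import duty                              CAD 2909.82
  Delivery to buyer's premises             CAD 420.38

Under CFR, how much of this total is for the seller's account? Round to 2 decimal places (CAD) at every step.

CFR: the seller pays costs through ocean freight to the destination port, but not insurance.
Seller's account: goods 29631.00 + inland to port 570.79 + export clearance 363.20 + freight 8102.33 = 38667.32
Buyer's account: insurance 482.54 + brokerage 300.77 + duty 2909.82 + delivery 420.38 = 4113.51

Seller's account: CAD 38667.32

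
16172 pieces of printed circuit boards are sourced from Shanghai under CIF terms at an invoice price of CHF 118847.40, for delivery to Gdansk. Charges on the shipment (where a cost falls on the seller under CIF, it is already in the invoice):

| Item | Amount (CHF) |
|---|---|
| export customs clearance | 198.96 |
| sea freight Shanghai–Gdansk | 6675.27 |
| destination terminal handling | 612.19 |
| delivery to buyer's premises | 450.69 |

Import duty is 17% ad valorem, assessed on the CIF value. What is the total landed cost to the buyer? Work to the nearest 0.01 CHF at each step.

Total landed cost: CHF 140114.34

CIF: the seller pays costs through ocean freight and marine insurance to the destination port.
Already in the invoice (seller's account under CIF): export clearance, freight — exclude.
The CIF price already equals the CIF value: 118847.40
Import duty = 118847.40 × 17% = 20204.06
Buyer bears: destination terminal 612.19 + delivery 450.69 + duty 20204.06 = 21266.94
Landed cost = invoice 118847.40 + 21266.94 = 140114.34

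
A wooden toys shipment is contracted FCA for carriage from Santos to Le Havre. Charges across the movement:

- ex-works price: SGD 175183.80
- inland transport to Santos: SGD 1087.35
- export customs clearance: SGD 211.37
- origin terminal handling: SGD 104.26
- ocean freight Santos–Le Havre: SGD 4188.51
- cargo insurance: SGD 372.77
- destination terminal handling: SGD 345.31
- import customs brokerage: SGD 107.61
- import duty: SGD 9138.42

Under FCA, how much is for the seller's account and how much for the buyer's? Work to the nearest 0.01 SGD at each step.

Seller: SGD 176482.52; buyer: SGD 14256.88

FCA: the seller delivers export-cleared goods to the carrier; the buyer bears costs from that point.
Seller's account: goods 175183.80 + inland to port 1087.35 + export clearance 211.37 = 176482.52
Buyer's account: origin terminal 104.26 + freight 4188.51 + insurance 372.77 + destination terminal 345.31 + brokerage 107.61 + duty 9138.42 = 14256.88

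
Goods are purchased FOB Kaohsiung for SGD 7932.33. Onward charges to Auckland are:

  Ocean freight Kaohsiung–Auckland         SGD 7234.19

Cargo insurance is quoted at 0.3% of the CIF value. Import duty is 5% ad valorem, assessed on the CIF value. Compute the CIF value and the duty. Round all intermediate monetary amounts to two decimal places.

CIF value: SGD 15212.16; import duty: SGD 760.61

Let C be the CIF value. C = FOB price + freight + 0.3% × C
C − 0.3% × C = 7932.33 + 7234.19
0.997 × C = 15166.52
C = 15166.52 / 0.997 = 15212.16
Insurance premium = 0.3% × 15212.16 = 45.64
Import duty = 15212.16 × 5% = 760.61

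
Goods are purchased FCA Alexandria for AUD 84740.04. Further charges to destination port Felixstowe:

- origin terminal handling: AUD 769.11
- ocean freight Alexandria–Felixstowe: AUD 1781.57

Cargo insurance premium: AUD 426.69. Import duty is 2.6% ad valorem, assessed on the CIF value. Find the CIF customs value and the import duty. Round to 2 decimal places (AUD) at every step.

CIF = FCA price + pre-shipment costs + freight + insurance
CIF = 84740.04 + 769.11 + 1781.57 + 426.69 = 87717.41
Import duty = 87717.41 × 2.6% = 2280.65

CIF value: AUD 87717.41; import duty: AUD 2280.65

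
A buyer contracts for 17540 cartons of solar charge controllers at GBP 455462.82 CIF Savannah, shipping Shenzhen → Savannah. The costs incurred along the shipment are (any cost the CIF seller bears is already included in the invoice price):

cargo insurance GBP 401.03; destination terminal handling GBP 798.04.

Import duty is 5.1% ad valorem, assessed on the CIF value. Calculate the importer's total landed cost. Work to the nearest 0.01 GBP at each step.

CIF: the seller pays costs through ocean freight and marine insurance to the destination port.
Already in the invoice (seller's account under CIF): insurance — exclude.
The CIF price already equals the CIF value: 455462.82
Import duty = 455462.82 × 5.1% = 23228.60
Buyer bears: destination terminal 798.04 + duty 23228.60 = 24026.64
Landed cost = invoice 455462.82 + 24026.64 = 479489.46

Total landed cost: GBP 479489.46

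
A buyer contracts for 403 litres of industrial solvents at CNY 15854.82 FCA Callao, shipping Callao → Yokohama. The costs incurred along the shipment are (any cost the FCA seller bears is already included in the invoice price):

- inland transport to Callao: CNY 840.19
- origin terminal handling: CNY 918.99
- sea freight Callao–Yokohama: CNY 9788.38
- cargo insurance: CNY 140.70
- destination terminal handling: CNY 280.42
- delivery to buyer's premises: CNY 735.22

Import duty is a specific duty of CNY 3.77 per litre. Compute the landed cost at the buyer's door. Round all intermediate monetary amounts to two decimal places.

FCA: the seller delivers export-cleared goods to the carrier; the buyer bears costs from that point.
Already in the invoice (seller's account under FCA): inland to port — exclude.
CIF value = FCA price + origin terminal + freight + insurance = 15854.82 + 918.99 + 9788.38 + 140.70 = 26702.89
Import duty = 403 × 3.77 = 1519.31
Buyer bears: origin terminal 918.99 + freight 9788.38 + insurance 140.70 + destination terminal 280.42 + delivery 735.22 + duty 1519.31 = 13383.02
Landed cost = invoice 15854.82 + 13383.02 = 29237.84

Total landed cost: CNY 29237.84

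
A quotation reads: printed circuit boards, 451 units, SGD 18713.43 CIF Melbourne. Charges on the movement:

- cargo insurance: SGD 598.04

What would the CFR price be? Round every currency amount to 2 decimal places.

From CIF to CFR, the seller no longer bears: insurance.
CFR price = 18713.43 − 598.04 = 18115.39

CFR price: SGD 18115.39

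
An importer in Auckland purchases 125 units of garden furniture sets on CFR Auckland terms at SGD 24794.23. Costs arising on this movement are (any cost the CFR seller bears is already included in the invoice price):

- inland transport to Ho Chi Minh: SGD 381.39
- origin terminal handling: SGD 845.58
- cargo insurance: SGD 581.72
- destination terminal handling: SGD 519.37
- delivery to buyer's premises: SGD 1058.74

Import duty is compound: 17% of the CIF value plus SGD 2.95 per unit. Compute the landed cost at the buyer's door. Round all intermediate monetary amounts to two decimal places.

Total landed cost: SGD 31636.72

CFR: the seller pays costs through ocean freight to the destination port, but not insurance.
Already in the invoice (seller's account under CFR): inland to port, origin terminal — exclude.
CIF value = CFR price + insurance = 24794.23 + 581.72 = 25375.95
Ad valorem component: 25375.95 × 17% = 4313.91
Specific component: 125 × 2.95 = 368.75
Import duty = 4313.91 + 368.75 = 4682.66
Buyer bears: insurance 581.72 + destination terminal 519.37 + delivery 1058.74 + duty 4682.66 = 6842.49
Landed cost = invoice 24794.23 + 6842.49 = 31636.72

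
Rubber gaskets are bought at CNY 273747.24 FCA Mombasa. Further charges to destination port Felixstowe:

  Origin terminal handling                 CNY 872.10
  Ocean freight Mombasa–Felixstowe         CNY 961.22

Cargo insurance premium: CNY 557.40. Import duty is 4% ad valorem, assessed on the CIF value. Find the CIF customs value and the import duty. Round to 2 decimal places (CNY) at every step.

CIF value: CNY 276137.96; import duty: CNY 11045.52

CIF = FCA price + pre-shipment costs + freight + insurance
CIF = 273747.24 + 872.10 + 961.22 + 557.40 = 276137.96
Import duty = 276137.96 × 4% = 11045.52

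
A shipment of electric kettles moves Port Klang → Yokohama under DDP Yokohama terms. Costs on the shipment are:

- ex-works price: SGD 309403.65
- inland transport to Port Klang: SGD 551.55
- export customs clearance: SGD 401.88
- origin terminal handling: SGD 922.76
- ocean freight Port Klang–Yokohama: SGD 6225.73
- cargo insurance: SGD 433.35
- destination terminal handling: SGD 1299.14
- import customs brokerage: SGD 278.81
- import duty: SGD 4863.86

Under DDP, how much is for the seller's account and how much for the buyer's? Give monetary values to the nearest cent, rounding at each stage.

DDP: the seller bears all costs including import duty.
Seller's account: goods 309403.65 + inland to port 551.55 + export clearance 401.88 + origin terminal 922.76 + freight 6225.73 + insurance 433.35 + destination terminal 1299.14 + brokerage 278.81 + duty 4863.86 = 324380.73
Buyer's account: 0.00

Seller: SGD 324380.73; buyer: SGD 0.00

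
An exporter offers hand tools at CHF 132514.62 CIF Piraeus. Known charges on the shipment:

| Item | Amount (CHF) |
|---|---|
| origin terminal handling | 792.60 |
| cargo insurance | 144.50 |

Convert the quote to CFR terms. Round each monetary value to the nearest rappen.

Not relevant to the conversion: origin terminal — on the seller under both CIF and CFR; already in the CIF price and stays in the CFR price.
From CIF to CFR, the seller no longer bears: insurance.
CFR price = 132514.62 − 144.50 = 132370.12

CFR price: CHF 132370.12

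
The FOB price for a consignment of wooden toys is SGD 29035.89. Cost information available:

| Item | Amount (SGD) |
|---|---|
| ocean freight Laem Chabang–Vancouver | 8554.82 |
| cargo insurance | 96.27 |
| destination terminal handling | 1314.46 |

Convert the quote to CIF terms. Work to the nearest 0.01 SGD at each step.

CIF price: SGD 37686.98

Not relevant to the conversion: destination terminal — on the buyer under both terms; not part of either seller's price.
From FOB to CIF, the seller additionally bears: freight, insurance.
CIF price = 29035.89 + 8554.82 + 96.27 = 37686.98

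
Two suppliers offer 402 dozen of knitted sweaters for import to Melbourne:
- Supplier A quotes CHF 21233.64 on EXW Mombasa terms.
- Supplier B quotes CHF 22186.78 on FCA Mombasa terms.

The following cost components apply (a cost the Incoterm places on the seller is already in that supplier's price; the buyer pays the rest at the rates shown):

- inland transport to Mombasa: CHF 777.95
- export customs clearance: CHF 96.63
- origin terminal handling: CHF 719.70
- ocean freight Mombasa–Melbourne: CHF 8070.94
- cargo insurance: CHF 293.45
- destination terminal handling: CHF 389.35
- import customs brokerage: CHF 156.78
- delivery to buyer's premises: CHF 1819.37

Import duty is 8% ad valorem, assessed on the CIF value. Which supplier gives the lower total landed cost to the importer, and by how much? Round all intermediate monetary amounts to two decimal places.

Supplier A is cheaper by CHF 84.85

Supplier A (EXW):
CIF value = EXW price + inland to port + export clearance + origin terminal + freight + insurance = 21233.64 + 777.95 + 96.63 + 719.70 + 8070.94 + 293.45 = 31192.31
Import duty = 31192.31 × 8% = 2495.38
Buyer bears (A): 777.95 + 96.63 + 719.70 + 8070.94 + 293.45 + 389.35 + 156.78 + 1819.37 = 12324.17
Landed cost (A) = invoice 21233.64 + 12324.17 + duty 2495.38 = 36053.19
Supplier B (FCA):
CIF value = FCA price + origin terminal + freight + insurance = 22186.78 + 719.70 + 8070.94 + 293.45 = 31270.87
Import duty = 31270.87 × 8% = 2501.67
Buyer bears (B): 719.70 + 8070.94 + 293.45 + 389.35 + 156.78 + 1819.37 = 11449.59
Landed cost (B) = invoice 22186.78 + 11449.59 + duty 2501.67 = 36138.04
Difference = |36053.19 − 36138.04| = 84.85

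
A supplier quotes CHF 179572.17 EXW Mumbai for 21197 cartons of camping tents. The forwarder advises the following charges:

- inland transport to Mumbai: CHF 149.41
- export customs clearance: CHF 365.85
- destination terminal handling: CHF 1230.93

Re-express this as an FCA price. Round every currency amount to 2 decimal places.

Not relevant to the conversion: destination terminal — on the buyer under both terms; not part of either seller's price.
From EXW to FCA, the seller additionally bears: inland to port, export clearance.
FCA price = 179572.17 + 149.41 + 365.85 = 180087.43

FCA price: CHF 180087.43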